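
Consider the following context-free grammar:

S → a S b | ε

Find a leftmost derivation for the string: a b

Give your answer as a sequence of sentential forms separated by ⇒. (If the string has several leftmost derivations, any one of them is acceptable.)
Start with S.
Step 1: the leftmost non-terminal is S; apply S → a S b:  a S b
Step 2: the leftmost non-terminal is S; apply S → ε:  a b

Final answer: S ⇒ a S b ⇒ a b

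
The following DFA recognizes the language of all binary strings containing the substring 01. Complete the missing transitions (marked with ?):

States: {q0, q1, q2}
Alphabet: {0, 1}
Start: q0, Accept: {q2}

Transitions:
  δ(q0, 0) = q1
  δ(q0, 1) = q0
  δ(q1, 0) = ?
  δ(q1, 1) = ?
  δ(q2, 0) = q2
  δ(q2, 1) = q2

What each state remembers (consistent with the given transitions and accept states):
  q0: 01 not seen yet and the last symbol was not 0
  q1: 01 not seen yet and the last symbol was 0
  q2: the substring 01 has already been seen
Filling in the missing entries:
  δ(q1, 0): in q1 (01 not seen yet and the last symbol was 0), after reading 0 we have: 01 not seen yet and the last symbol was 0 → q1
  δ(q1, 1): in q1 (01 not seen yet and the last symbol was 0), after reading 1 we have: the substring 01 has already been seen → q2

Final answer: δ(q1, 0) = q1; δ(q1, 1) = q2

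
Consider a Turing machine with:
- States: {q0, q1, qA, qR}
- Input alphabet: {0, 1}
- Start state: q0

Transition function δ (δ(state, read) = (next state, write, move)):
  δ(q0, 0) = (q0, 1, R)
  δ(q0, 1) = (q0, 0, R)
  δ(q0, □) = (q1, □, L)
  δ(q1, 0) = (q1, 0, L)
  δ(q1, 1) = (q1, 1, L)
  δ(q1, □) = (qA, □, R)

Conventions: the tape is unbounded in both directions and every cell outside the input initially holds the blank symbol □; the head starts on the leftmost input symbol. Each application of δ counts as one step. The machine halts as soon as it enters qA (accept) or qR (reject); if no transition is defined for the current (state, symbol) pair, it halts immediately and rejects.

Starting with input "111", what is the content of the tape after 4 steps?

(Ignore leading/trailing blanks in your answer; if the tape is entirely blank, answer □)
Step 0: [q0]111 (head at position 0)
Step 1: δ(q0, 1) = (q0, 0, R)  ⊢  0[q0]11 (head at position 1)
Step 2: δ(q0, 1) = (q0, 0, R)  ⊢  00[q0]1 (head at position 2)
Step 3: δ(q0, 1) = (q0, 0, R)  ⊢  000[q0]□ (head at position 3)
Step 4: δ(q0, □) = (q1, □, L)  ⊢  00[q1]0□ (head at position 2)
Tape after 4 steps (ignoring surrounding blanks): 000

Final answer: Tape: 000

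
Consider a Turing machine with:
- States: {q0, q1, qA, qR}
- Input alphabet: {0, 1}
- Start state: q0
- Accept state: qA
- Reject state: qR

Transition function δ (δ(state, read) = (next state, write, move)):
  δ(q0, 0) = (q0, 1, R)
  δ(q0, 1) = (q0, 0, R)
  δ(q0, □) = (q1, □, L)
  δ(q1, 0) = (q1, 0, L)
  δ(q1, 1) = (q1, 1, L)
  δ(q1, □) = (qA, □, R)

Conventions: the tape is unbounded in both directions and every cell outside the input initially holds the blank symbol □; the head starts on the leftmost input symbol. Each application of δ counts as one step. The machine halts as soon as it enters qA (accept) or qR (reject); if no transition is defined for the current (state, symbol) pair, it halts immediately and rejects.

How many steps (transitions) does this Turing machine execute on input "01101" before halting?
Step 0: [q0]01101 (head at position 0)
Step 1: δ(q0, 0) = (q0, 1, R)  ⊢  1[q0]1101 (head at position 1)
Step 2: δ(q0, 1) = (q0, 0, R)  ⊢  10[q0]101 (head at position 2)
Step 3: δ(q0, 1) = (q0, 0, R)  ⊢  100[q0]01 (head at position 3)
Step 4: δ(q0, 0) = (q0, 1, R)  ⊢  1001[q0]1 (head at position 4)
Step 5: δ(q0, 1) = (q0, 0, R)  ⊢  10010[q0]□ (head at position 5)
Step 6: δ(q0, □) = (q1, □, L)  ⊢  1001[q1]0□ (head at position 4)
Step 7: δ(q1, 0) = (q1, 0, L)  ⊢  100[q1]10□ (head at position 3)
Step 8: δ(q1, 1) = (q1, 1, L)  ⊢  10[q1]010□ (head at position 2)
Step 9: δ(q1, 0) = (q1, 0, L)  ⊢  1[q1]0010□ (head at position 1)
Step 10: δ(q1, 0) = (q1, 0, L)  ⊢  [q1]10010□ (head at position 0)
Step 11: δ(q1, 1) = (q1, 1, L)  ⊢  [q1]□10010□ (head at position -1)
Step 12: δ(q1, □) = (qA, □, R)  ⊢  □[qA]10010□ (head at position 0)
The machine is in qA, so it halts and accepts.
Number of transitions executed: 12.

Final answer: 12 steps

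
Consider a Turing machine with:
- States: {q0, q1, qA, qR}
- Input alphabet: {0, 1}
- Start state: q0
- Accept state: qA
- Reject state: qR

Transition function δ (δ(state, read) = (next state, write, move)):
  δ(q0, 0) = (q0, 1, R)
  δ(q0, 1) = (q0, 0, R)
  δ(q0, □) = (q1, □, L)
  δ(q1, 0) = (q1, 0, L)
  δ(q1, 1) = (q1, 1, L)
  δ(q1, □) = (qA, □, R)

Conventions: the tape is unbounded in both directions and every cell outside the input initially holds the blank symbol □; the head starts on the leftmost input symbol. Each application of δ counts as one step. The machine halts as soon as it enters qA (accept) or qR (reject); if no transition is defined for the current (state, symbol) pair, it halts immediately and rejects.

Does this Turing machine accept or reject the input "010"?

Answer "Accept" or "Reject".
Step 0: [q0]010 (head at position 0)
Step 1: δ(q0, 0) = (q0, 1, R)  ⊢  1[q0]10 (head at position 1)
Step 2: δ(q0, 1) = (q0, 0, R)  ⊢  10[q0]0 (head at position 2)
Step 3: δ(q0, 0) = (q0, 1, R)  ⊢  101[q0]□ (head at position 3)
Step 4: δ(q0, □) = (q1, □, L)  ⊢  10[q1]1□ (head at position 2)
Step 5: δ(q1, 1) = (q1, 1, L)  ⊢  1[q1]01□ (head at position 1)
Step 6: δ(q1, 0) = (q1, 0, L)  ⊢  [q1]101□ (head at position 0)
Step 7: δ(q1, 1) = (q1, 1, L)  ⊢  [q1]□101□ (head at position -1)
Step 8: δ(q1, □) = (qA, □, R)  ⊢  □[qA]101□ (head at position 0)
The machine is in qA, so it halts and accepts.

Final answer: Accept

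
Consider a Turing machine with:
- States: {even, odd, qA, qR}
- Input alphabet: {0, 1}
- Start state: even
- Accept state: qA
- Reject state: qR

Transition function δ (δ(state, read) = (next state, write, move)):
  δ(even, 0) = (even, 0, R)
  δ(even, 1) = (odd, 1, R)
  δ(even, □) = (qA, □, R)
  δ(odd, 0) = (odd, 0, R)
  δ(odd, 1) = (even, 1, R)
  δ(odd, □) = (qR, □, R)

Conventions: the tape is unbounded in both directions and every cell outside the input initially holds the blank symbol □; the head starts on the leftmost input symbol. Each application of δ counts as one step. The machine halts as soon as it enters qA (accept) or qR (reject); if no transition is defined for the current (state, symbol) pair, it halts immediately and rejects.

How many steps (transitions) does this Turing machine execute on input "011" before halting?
Step 0: [even]011 (head at position 0)
Step 1: δ(even, 0) = (even, 0, R)  ⊢  0[even]11 (head at position 1)
Step 2: δ(even, 1) = (odd, 1, R)  ⊢  01[odd]1 (head at position 2)
Step 3: δ(odd, 1) = (even, 1, R)  ⊢  011[even]□ (head at position 3)
Step 4: δ(even, □) = (qA, □, R)  ⊢  011□[qA]□ (head at position 4)
The machine is in qA, so it halts and accepts.
Number of transitions executed: 4.

Final answer: 4 steps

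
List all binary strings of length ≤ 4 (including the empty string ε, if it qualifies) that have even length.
Checking every binary string of length 0 to 4:
  Length 0: accepted: ε | rejected: (none)
  Length 1: accepted: (none) | rejected: 0, 1
  Length 2: accepted: 00, 01, 10, 11 | rejected: (none)
  Length 3: accepted: (none) | rejected: 000, 001, 010, 011, 100, 101, 110, 111
  Length 4: accepted: 0000, 0001, 0010, 0011, 0100, 0101, 0110, 0111, 1000, 1001, 1010, 1011, 1100, 1101, 1110, 1111 | rejected: (none)
Total: 21 string(s).

Final answer: ε, 00, 01, 10, 11, 0000, 0001, 0010, 0011, 0100, 0101, 0110, 0111, 1000, 1001, 1010, 1011, 1100, 1101, 1110, 1111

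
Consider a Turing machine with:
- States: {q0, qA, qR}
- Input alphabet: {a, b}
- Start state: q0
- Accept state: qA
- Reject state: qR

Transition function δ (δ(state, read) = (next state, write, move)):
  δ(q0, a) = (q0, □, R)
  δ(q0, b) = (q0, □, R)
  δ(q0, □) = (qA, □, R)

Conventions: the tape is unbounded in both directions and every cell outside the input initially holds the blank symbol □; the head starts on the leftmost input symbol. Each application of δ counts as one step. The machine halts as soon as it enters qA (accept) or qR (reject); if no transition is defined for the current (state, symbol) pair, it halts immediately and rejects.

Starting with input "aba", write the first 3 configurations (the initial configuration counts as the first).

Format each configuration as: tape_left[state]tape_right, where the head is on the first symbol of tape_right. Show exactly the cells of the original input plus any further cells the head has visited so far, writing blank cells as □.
Step 0: [q0]aba (head at position 0)
Step 1: δ(q0, a) = (q0, □, R)  ⊢  □[q0]ba (head at position 1)
Step 2: δ(q0, b) = (q0, □, R)  ⊢  □□[q0]a (head at position 2)

Final answer: [q0]aba ⊢ □[q0]ba ⊢ □□[q0]a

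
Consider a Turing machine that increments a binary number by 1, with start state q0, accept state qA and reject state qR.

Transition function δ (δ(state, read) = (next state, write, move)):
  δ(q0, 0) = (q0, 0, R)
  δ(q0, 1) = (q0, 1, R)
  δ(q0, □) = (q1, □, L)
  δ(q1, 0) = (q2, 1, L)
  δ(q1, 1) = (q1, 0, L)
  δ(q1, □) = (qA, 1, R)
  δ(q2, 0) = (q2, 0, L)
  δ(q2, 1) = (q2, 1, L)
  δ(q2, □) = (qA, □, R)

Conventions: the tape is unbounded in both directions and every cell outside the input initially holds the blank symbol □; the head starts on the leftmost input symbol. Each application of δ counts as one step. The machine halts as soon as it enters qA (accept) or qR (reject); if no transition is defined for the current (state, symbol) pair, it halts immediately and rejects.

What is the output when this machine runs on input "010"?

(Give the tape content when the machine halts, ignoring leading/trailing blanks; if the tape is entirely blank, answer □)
Step 0: [q0]010 (head at position 0)
Step 1: δ(q0, 0) = (q0, 0, R)  ⊢  0[q0]10 (head at position 1)
Step 2: δ(q0, 1) = (q0, 1, R)  ⊢  01[q0]0 (head at position 2)
Step 3: δ(q0, 0) = (q0, 0, R)  ⊢  010[q0]□ (head at position 3)
Step 4: δ(q0, □) = (q1, □, L)  ⊢  01[q1]0□ (head at position 2)
Step 5: δ(q1, 0) = (q2, 1, L)  ⊢  0[q2]11□ (head at position 1)
Step 6: δ(q2, 1) = (q2, 1, L)  ⊢  [q2]011□ (head at position 0)
Step 7: δ(q2, 0) = (q2, 0, L)  ⊢  [q2]□011□ (head at position -1)
Step 8: δ(q2, □) = (qA, □, R)  ⊢  □[qA]011□ (head at position 0)
The machine is in qA, so it halts and accepts.
Tape content when halted (ignoring surrounding blanks): 011

Final answer: Output: 011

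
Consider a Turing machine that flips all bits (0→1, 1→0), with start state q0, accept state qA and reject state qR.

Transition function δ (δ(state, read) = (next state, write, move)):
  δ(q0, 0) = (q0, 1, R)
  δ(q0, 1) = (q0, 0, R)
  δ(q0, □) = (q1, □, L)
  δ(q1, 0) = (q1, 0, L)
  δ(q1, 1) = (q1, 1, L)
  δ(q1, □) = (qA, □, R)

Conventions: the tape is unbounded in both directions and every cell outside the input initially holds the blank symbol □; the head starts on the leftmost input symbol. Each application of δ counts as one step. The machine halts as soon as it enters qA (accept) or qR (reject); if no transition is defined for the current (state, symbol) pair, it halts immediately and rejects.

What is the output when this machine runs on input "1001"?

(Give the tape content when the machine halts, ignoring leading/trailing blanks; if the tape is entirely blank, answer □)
Step 0: [q0]1001 (head at position 0)
Step 1: δ(q0, 1) = (q0, 0, R)  ⊢  0[q0]001 (head at position 1)
Step 2: δ(q0, 0) = (q0, 1, R)  ⊢  01[q0]01 (head at position 2)
Step 3: δ(q0, 0) = (q0, 1, R)  ⊢  011[q0]1 (head at position 3)
Step 4: δ(q0, 1) = (q0, 0, R)  ⊢  0110[q0]□ (head at position 4)
Step 5: δ(q0, □) = (q1, □, L)  ⊢  011[q1]0□ (head at position 3)
Step 6: δ(q1, 0) = (q1, 0, L)  ⊢  01[q1]10□ (head at position 2)
Step 7: δ(q1, 1) = (q1, 1, L)  ⊢  0[q1]110□ (head at position 1)
Step 8: δ(q1, 1) = (q1, 1, L)  ⊢  [q1]0110□ (head at position 0)
Step 9: δ(q1, 0) = (q1, 0, L)  ⊢  [q1]□0110□ (head at position -1)
Step 10: δ(q1, □) = (qA, □, R)  ⊢  □[qA]0110□ (head at position 0)
The machine is in qA, so it halts and accepts.
Tape content when halted (ignoring surrounding blanks): 0110

Final answer: Output: 0110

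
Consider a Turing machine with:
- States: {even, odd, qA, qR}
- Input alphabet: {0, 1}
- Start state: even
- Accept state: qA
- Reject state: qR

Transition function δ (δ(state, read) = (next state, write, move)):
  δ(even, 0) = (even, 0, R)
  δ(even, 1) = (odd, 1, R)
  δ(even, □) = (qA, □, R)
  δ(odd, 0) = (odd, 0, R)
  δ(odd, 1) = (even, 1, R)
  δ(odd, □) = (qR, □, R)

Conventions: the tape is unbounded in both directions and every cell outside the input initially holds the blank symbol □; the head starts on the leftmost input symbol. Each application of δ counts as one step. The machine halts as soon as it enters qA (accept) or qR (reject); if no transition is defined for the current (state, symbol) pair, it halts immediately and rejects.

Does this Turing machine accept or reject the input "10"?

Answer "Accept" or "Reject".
Step 0: [even]10 (head at position 0)
Step 1: δ(even, 1) = (odd, 1, R)  ⊢  1[odd]0 (head at position 1)
Step 2: δ(odd, 0) = (odd, 0, R)  ⊢  10[odd]□ (head at position 2)
Step 3: δ(odd, □) = (qR, □, R)  ⊢  10□[qR]□ (head at position 3)
The machine is in qR, so it halts and rejects.

Final answer: Reject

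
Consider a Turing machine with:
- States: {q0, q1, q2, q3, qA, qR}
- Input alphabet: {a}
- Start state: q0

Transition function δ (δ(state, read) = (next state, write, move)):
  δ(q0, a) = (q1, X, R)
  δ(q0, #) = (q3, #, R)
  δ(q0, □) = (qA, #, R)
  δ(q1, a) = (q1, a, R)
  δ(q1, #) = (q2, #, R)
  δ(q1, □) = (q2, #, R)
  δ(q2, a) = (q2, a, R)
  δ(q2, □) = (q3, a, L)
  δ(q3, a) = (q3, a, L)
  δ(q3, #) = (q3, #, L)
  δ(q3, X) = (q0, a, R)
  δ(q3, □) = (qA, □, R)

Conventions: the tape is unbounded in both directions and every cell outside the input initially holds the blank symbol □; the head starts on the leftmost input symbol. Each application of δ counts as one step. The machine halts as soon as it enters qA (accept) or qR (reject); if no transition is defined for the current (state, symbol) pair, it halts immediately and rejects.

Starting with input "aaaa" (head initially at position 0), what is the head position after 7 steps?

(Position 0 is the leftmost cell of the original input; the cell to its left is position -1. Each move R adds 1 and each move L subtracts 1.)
Step 0: [q0]aaaa (head at position 0)
Step 1: δ(q0, a) = (q1, X, R)  ⊢  X[q1]aaa (head at position 1)
Step 2: δ(q1, a) = (q1, a, R)  ⊢  Xa[q1]aa (head at position 2)
Step 3: δ(q1, a) = (q1, a, R)  ⊢  Xaa[q1]a (head at position 3)
Step 4: δ(q1, a) = (q1, a, R)  ⊢  Xaaa[q1]□ (head at position 4)
Step 5: δ(q1, □) = (q2, #, R)  ⊢  Xaaa#[q2]□ (head at position 5)
Step 6: δ(q2, □) = (q3, a, L)  ⊢  Xaaa[q3]#a (head at position 4)
Step 7: δ(q3, #) = (q3, #, L)  ⊢  Xaa[q3]a#a (head at position 3)
Head position after 7 steps: 3

Final answer: Position 3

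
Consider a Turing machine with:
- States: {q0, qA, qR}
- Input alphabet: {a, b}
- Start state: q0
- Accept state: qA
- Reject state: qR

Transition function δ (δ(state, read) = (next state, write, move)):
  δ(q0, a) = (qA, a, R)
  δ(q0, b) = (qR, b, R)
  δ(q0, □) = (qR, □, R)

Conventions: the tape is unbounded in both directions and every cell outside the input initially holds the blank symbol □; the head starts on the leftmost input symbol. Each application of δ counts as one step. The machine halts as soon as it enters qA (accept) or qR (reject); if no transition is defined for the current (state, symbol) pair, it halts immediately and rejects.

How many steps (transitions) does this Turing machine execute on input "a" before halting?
Step 0: [q0]a (head at position 0)
Step 1: δ(q0, a) = (qA, a, R)  ⊢  a[qA]□ (head at position 1)
The machine is in qA, so it halts and accepts.
Number of transitions executed: 1.

Final answer: 1 steps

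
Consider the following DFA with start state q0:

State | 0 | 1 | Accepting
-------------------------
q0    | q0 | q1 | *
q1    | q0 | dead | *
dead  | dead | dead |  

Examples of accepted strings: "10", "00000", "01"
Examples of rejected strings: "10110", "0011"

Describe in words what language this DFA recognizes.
binary strings with no two consecutive 1s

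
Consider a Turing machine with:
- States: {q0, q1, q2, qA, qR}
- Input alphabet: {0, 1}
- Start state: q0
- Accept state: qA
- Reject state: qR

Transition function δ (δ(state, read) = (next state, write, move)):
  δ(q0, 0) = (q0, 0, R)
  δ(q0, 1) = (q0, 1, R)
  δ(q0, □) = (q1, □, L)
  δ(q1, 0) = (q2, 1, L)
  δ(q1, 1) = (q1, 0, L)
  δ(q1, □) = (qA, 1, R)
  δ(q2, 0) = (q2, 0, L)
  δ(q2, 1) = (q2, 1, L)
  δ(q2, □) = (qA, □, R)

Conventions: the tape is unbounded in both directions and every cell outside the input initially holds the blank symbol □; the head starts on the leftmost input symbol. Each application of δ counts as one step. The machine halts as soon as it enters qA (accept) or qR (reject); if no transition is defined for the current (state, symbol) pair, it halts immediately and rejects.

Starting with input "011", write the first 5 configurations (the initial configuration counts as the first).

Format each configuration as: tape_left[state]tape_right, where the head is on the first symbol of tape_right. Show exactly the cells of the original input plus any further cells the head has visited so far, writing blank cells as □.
Step 0: [q0]011 (head at position 0)
Step 1: δ(q0, 0) = (q0, 0, R)  ⊢  0[q0]11 (head at position 1)
Step 2: δ(q0, 1) = (q0, 1, R)  ⊢  01[q0]1 (head at position 2)
Step 3: δ(q0, 1) = (q0, 1, R)  ⊢  011[q0]□ (head at position 3)
Step 4: δ(q0, □) = (q1, □, L)  ⊢  01[q1]1□ (head at position 2)

Final answer: [q0]011 ⊢ 0[q0]11 ⊢ 01[q0]1 ⊢ 011[q0]□ ⊢ 01[q1]1□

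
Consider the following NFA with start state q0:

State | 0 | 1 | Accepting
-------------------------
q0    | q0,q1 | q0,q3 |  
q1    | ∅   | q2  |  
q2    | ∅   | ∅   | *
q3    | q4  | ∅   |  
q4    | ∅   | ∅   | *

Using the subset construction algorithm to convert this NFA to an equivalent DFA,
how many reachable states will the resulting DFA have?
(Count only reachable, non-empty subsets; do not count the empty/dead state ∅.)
Start subset: {q0}
{q0}: on 0 → {q0, q1}, on 1 → {q0, q3}
{q0, q1}: on 0 → {q0, q1}, on 1 → {q0, q2, q3}
{q0, q3}: on 0 → {q0, q1, q4}, on 1 → {q0, q3}
{q0, q2, q3}: on 0 → {q0, q1, q4}, on 1 → {q0, q3}
{q0, q1, q4}: on 0 → {q0, q1}, on 1 → {q0, q2, q3}
Reachable non-empty subsets: {q0}, {q0, q1}, {q0, q3}, {q0, q2, q3}, {q0, q1, q4} — 5 in total.

Final answer: 5 states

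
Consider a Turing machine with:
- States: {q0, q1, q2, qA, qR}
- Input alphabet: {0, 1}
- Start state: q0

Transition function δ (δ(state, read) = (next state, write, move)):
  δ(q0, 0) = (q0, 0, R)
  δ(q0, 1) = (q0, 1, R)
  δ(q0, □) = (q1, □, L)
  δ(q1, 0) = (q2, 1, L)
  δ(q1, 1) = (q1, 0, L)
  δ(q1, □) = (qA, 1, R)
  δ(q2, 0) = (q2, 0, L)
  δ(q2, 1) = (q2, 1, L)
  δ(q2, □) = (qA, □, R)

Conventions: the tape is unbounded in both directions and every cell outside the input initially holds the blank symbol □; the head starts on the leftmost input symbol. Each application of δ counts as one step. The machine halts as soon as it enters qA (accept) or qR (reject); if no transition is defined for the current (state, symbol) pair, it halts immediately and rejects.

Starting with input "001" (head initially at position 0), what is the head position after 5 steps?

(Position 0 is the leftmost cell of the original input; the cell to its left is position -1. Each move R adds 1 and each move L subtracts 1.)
Step 0: [q0]001 (head at position 0)
Step 1: δ(q0, 0) = (q0, 0, R)  ⊢  0[q0]01 (head at position 1)
Step 2: δ(q0, 0) = (q0, 0, R)  ⊢  00[q0]1 (head at position 2)
Step 3: δ(q0, 1) = (q0, 1, R)  ⊢  001[q0]□ (head at position 3)
Step 4: δ(q0, □) = (q1, □, L)  ⊢  00[q1]1□ (head at position 2)
Step 5: δ(q1, 1) = (q1, 0, L)  ⊢  0[q1]00□ (head at position 1)
Head position after 5 steps: 1

Final answer: Position 1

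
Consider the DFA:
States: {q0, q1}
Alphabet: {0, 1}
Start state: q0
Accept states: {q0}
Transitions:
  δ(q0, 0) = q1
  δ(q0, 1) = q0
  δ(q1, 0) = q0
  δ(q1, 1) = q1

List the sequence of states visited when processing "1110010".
Starting at q0
Read '1': q0 -> q0
Read '1': q0 -> q0
Read '1': q0 -> q0
Read '0': q0 -> q1
Read '0': q1 -> q0
Read '1': q0 -> q0
Read '0': q0 -> q1

Final answer: q0 -> q0 -> q0 -> q0 -> q1 -> q0 -> q0 -> q1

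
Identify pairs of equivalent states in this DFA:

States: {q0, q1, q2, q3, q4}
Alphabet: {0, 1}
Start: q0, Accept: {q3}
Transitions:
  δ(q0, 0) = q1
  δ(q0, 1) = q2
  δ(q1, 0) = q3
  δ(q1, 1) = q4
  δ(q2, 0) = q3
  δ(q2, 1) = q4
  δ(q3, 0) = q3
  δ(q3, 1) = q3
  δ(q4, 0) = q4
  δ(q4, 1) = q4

Using the table-filling algorithm:
Round 0 – mark pairs where exactly one state is accepting: (q0,q3), (q1,q3), (q2,q3), (q3,q4)
Round 1 – newly marked: (q0,q1) [on 0: q1 vs q3, already marked]; (q0,q2) [on 0: q1 vs q3, already marked]; (q1,q4) [on 0: q3 vs q4, already marked]; (q2,q4) [on 0: q3 vs q4, already marked]
Round 2 – newly marked: (q0,q4) [on 0: q1 vs q4, already marked]
No further pairs can be marked.
(q1, q2) unmarked: δ(q1,0)=q3, δ(q2,0)=q3; δ(q1,1)=q4, δ(q2,1)=q4 → equivalent
Equivalent pairs: (q1, q2)

Final answer: Equivalent pairs: (q1, q2)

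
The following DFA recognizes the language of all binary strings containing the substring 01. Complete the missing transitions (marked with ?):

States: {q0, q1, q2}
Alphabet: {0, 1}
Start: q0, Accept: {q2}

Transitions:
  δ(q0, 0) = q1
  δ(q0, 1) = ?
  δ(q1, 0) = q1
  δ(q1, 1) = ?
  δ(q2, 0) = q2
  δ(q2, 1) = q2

What each state remembers (consistent with the given transitions and accept states):
  q0: 01 not seen yet and the last symbol was not 0
  q1: 01 not seen yet and the last symbol was 0
  q2: the substring 01 has already been seen
Filling in the missing entries:
  δ(q0, 1): in q0 (01 not seen yet and the last symbol was not 0), after reading 1 we have: 01 not seen yet and the last symbol was not 0 → q0
  δ(q1, 1): in q1 (01 not seen yet and the last symbol was 0), after reading 1 we have: the substring 01 has already been seen → q2

Final answer: δ(q0, 1) = q0; δ(q1, 1) = q2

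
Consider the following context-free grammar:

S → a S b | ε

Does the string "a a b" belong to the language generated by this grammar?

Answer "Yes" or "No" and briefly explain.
Every derivation applies S → a S b some number n of times and then S → ε, producing a^n b^n with equally many a's and b's. The string a a b has two a's but only one b, so it cannot be derived.

Final answer: No - no valid derivation exists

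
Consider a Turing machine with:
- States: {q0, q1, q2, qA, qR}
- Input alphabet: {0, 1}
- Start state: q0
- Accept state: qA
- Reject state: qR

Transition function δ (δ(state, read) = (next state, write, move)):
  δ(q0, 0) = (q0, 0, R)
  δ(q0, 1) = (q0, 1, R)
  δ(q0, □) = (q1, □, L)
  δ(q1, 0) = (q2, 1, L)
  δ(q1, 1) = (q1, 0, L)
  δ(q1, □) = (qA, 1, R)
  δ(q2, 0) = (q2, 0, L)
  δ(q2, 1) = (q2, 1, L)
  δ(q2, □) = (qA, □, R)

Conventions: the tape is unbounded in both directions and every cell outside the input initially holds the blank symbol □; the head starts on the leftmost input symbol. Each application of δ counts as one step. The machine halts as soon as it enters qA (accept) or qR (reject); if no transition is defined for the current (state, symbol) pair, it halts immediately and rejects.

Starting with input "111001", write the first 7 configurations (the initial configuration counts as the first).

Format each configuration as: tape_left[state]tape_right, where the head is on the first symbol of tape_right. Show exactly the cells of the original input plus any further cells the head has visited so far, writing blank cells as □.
Step 0: [q0]111001 (head at position 0)
Step 1: δ(q0, 1) = (q0, 1, R)  ⊢  1[q0]11001 (head at position 1)
Step 2: δ(q0, 1) = (q0, 1, R)  ⊢  11[q0]1001 (head at position 2)
Step 3: δ(q0, 1) = (q0, 1, R)  ⊢  111[q0]001 (head at position 3)
Step 4: δ(q0, 0) = (q0, 0, R)  ⊢  1110[q0]01 (head at position 4)
Step 5: δ(q0, 0) = (q0, 0, R)  ⊢  11100[q0]1 (head at position 5)
Step 6: δ(q0, 1) = (q0, 1, R)  ⊢  111001[q0]□ (head at position 6)

Final answer: [q0]111001 ⊢ 1[q0]11001 ⊢ 11[q0]1001 ⊢ 111[q0]001 ⊢ 1110[q0]01 ⊢ 11100[q0]1 ⊢ 111001[q0]□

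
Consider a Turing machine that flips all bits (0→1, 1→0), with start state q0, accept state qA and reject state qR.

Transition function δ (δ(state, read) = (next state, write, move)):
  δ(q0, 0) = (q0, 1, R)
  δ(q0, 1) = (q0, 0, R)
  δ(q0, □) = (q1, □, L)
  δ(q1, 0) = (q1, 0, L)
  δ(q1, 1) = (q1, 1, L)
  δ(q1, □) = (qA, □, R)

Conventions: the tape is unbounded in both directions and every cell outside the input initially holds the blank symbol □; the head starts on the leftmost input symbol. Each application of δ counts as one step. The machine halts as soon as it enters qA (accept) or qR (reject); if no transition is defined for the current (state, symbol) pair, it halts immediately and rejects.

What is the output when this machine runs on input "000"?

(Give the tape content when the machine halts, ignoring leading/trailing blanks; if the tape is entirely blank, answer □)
Step 0: [q0]000 (head at position 0)
Step 1: δ(q0, 0) = (q0, 1, R)  ⊢  1[q0]00 (head at position 1)
Step 2: δ(q0, 0) = (q0, 1, R)  ⊢  11[q0]0 (head at position 2)
Step 3: δ(q0, 0) = (q0, 1, R)  ⊢  111[q0]□ (head at position 3)
Step 4: δ(q0, □) = (q1, □, L)  ⊢  11[q1]1□ (head at position 2)
Step 5: δ(q1, 1) = (q1, 1, L)  ⊢  1[q1]11□ (head at position 1)
Step 6: δ(q1, 1) = (q1, 1, L)  ⊢  [q1]111□ (head at position 0)
Step 7: δ(q1, 1) = (q1, 1, L)  ⊢  [q1]□111□ (head at position -1)
Step 8: δ(q1, □) = (qA, □, R)  ⊢  □[qA]111□ (head at position 0)
The machine is in qA, so it halts and accepts.
Tape content when halted (ignoring surrounding blanks): 111

Final answer: Output: 111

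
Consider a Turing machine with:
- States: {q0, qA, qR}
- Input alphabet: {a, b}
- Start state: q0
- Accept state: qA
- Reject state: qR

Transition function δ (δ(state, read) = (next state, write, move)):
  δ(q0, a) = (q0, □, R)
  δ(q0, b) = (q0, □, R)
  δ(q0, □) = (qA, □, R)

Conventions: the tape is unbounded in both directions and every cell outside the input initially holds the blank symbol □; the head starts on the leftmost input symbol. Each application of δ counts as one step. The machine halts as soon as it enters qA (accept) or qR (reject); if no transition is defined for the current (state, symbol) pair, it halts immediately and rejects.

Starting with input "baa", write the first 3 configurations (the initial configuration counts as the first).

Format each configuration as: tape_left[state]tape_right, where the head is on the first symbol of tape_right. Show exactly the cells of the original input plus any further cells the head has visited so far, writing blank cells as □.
Step 0: [q0]baa (head at position 0)
Step 1: δ(q0, b) = (q0, □, R)  ⊢  □[q0]aa (head at position 1)
Step 2: δ(q0, a) = (q0, □, R)  ⊢  □□[q0]a (head at position 2)

Final answer: [q0]baa ⊢ □[q0]aa ⊢ □□[q0]a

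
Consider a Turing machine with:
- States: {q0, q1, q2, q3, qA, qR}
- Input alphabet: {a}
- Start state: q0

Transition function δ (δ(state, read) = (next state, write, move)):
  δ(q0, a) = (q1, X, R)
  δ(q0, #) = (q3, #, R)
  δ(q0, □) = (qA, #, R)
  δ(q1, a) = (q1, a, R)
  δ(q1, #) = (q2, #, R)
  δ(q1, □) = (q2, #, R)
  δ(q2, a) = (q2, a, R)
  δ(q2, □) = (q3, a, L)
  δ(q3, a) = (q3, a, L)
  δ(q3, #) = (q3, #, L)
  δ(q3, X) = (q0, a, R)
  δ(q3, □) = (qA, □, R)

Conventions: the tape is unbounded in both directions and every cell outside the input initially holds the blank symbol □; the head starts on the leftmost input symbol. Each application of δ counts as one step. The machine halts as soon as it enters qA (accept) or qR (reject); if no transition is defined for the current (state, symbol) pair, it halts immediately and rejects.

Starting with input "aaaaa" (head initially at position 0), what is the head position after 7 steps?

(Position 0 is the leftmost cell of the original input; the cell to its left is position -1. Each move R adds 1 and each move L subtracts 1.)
Step 0: [q0]aaaaa (head at position 0)
Step 1: δ(q0, a) = (q1, X, R)  ⊢  X[q1]aaaa (head at position 1)
Step 2: δ(q1, a) = (q1, a, R)  ⊢  Xa[q1]aaa (head at position 2)
Step 3: δ(q1, a) = (q1, a, R)  ⊢  Xaa[q1]aa (head at position 3)
Step 4: δ(q1, a) = (q1, a, R)  ⊢  Xaaa[q1]a (head at position 4)
Step 5: δ(q1, a) = (q1, a, R)  ⊢  Xaaaa[q1]□ (head at position 5)
Step 6: δ(q1, □) = (q2, #, R)  ⊢  Xaaaa#[q2]□ (head at position 6)
Step 7: δ(q2, □) = (q3, a, L)  ⊢  Xaaaa[q3]#a (head at position 5)
Head position after 7 steps: 5

Final answer: Position 5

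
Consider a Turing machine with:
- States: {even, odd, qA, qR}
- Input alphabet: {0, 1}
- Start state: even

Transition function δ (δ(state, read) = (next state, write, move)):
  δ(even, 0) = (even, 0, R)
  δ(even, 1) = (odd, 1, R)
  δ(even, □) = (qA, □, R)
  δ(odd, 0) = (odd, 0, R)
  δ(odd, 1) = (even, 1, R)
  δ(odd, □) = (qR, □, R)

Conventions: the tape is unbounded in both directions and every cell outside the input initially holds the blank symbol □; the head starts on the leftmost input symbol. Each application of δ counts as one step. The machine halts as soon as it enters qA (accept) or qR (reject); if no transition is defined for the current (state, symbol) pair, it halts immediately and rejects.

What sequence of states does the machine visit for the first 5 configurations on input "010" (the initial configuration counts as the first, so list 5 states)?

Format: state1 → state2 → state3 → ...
Step 0: [even]010 (head at position 0)
Step 1: δ(even, 0) = (even, 0, R)  ⊢  0[even]10 (head at position 1)
Step 2: δ(even, 1) = (odd, 1, R)  ⊢  01[odd]0 (head at position 2)
Step 3: δ(odd, 0) = (odd, 0, R)  ⊢  010[odd]□ (head at position 3)
Step 4: δ(odd, □) = (qR, □, R)  ⊢  010□[qR]□ (head at position 4)
Reading off the states of these 5 configurations: even → even → odd → odd → qR

Final answer: even → even → odd → odd → qR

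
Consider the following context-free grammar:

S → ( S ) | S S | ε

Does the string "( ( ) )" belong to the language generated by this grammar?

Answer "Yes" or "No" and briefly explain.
A derivation exists: S ⇒ ( S ) ⇒ ( ( S ) ) ⇒ ( ( ) ) (using S → ( S ) twice, then S → ε).

Final answer: Yes - a valid derivation exists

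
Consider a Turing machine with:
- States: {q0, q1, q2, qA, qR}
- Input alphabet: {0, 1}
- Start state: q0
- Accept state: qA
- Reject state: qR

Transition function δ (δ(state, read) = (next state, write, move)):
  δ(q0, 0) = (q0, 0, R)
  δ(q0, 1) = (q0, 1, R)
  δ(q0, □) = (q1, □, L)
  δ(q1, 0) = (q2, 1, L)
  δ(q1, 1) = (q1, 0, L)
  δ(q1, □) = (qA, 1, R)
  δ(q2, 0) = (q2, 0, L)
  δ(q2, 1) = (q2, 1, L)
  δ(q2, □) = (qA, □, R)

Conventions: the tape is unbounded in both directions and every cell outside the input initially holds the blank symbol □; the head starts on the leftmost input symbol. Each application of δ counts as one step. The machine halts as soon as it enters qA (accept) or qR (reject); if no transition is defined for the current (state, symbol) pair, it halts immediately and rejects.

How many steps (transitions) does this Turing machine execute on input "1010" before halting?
Step 0: [q0]1010 (head at position 0)
Step 1: δ(q0, 1) = (q0, 1, R)  ⊢  1[q0]010 (head at position 1)
Step 2: δ(q0, 0) = (q0, 0, R)  ⊢  10[q0]10 (head at position 2)
Step 3: δ(q0, 1) = (q0, 1, R)  ⊢  101[q0]0 (head at position 3)
Step 4: δ(q0, 0) = (q0, 0, R)  ⊢  1010[q0]□ (head at position 4)
Step 5: δ(q0, □) = (q1, □, L)  ⊢  101[q1]0□ (head at position 3)
Step 6: δ(q1, 0) = (q2, 1, L)  ⊢  10[q2]11□ (head at position 2)
Step 7: δ(q2, 1) = (q2, 1, L)  ⊢  1[q2]011□ (head at position 1)
Step 8: δ(q2, 0) = (q2, 0, L)  ⊢  [q2]1011□ (head at position 0)
Step 9: δ(q2, 1) = (q2, 1, L)  ⊢  [q2]□1011□ (head at position -1)
Step 10: δ(q2, □) = (qA, □, R)  ⊢  □[qA]1011□ (head at position 0)
The machine is in qA, so it halts and accepts.
Number of transitions executed: 10.

Final answer: 10 steps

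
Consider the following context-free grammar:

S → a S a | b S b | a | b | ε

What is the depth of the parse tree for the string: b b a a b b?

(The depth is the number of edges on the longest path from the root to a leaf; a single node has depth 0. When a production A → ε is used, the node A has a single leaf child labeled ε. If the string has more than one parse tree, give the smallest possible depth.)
The string has even length 6, so its (unique) parse tree peels off matching outer symbols: S → b S b, S → b S b, S → a S a, and finally S → ε for the empty middle.
The S nodes are at depths 0..3; the ε leaf under the innermost S is at depth 4 (terminal leaves are at depths 1..3).
Depth = 4.

Final answer: 4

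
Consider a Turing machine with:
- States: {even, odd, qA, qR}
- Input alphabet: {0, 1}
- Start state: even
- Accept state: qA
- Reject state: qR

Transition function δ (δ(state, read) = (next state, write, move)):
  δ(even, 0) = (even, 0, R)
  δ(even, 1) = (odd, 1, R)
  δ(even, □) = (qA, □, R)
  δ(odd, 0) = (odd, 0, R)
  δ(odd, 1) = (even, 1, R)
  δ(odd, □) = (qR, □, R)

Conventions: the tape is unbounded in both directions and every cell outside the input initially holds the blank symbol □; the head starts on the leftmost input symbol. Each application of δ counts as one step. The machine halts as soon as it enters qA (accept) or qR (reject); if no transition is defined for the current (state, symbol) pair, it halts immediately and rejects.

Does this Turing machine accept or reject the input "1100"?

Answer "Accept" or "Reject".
Step 0: [even]1100 (head at position 0)
Step 1: δ(even, 1) = (odd, 1, R)  ⊢  1[odd]100 (head at position 1)
Step 2: δ(odd, 1) = (even, 1, R)  ⊢  11[even]00 (head at position 2)
Step 3: δ(even, 0) = (even, 0, R)  ⊢  110[even]0 (head at position 3)
Step 4: δ(even, 0) = (even, 0, R)  ⊢  1100[even]□ (head at position 4)
Step 5: δ(even, □) = (qA, □, R)  ⊢  1100□[qA]□ (head at position 5)
The machine is in qA, so it halts and accepts.

Final answer: Accept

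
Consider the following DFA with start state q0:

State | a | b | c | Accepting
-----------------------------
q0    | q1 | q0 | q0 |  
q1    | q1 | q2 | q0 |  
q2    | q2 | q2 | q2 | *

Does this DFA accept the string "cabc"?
Start in q0.
Read 'c': q0 → q0
Read 'a': q0 → q1
Read 'b': q1 → q2
Read 'c': q2 → q2
Final state q2 is accepting, so the string is accepted.

Final answer: Yes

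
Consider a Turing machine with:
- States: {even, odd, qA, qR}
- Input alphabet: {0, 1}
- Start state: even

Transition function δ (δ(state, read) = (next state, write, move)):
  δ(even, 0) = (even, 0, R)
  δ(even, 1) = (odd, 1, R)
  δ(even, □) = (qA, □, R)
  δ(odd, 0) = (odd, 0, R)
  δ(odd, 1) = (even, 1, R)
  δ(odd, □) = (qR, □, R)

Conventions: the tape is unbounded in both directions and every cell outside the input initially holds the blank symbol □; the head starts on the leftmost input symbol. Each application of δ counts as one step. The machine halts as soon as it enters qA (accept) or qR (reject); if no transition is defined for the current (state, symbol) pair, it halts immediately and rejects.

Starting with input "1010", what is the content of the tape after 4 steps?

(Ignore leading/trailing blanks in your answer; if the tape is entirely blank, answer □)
Step 0: [even]1010 (head at position 0)
Step 1: δ(even, 1) = (odd, 1, R)  ⊢  1[odd]010 (head at position 1)
Step 2: δ(odd, 0) = (odd, 0, R)  ⊢  10[odd]10 (head at position 2)
Step 3: δ(odd, 1) = (even, 1, R)  ⊢  101[even]0 (head at position 3)
Step 4: δ(even, 0) = (even, 0, R)  ⊢  1010[even]□ (head at position 4)
Tape after 4 steps (ignoring surrounding blanks): 1010

Final answer: Tape: 1010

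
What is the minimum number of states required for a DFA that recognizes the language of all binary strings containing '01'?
Language: binary strings containing '01'
Lower bound (Myhill–Nerode): the prefixes ε, 0, 01 are pairwise distinguishable:
  ε vs 01: suffix ε distinguishes them (ε is rejected, 01 is accepted)
  0 vs 01: suffix ε distinguishes them (0 is rejected, 01 is accepted)
  ε vs 0: suffix 1 distinguishes them (ε·1 = 1 is rejected, 0·1 = 01 is accepted)
So any DFA needs at least 3 states.
Upper bound: a DFA with 3 states exists (one state per class above: 'no progress', 'last symbol 0', and 'seen 01' (accepting sink)).
Minimum states: 3

Final answer: 3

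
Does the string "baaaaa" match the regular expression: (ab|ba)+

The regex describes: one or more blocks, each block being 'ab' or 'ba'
No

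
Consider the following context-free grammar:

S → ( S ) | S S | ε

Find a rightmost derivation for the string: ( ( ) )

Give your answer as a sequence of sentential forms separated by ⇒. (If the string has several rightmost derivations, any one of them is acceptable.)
Start with S.
Step 1: the rightmost non-terminal is S; apply S → ( S ):  ( S )
Step 2: the rightmost non-terminal is S; apply S → ( S ):  ( ( S ) )
Step 3: the rightmost non-terminal is S; apply S → ε:  ( ( ) )

Final answer: S ⇒ ( S ) ⇒ ( ( S ) ) ⇒ ( ( ) )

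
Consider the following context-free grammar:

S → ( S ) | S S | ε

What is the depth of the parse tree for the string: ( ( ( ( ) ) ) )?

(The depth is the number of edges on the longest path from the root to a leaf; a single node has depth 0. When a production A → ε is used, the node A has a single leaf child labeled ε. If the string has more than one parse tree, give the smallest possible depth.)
The string is 4 nested pairs. The shallowest parse tree applies S → ( S ) 4 times (one node per nested pair, each a child of the previous) and then S → ε in the middle.
S nodes at depths 0..4, ε leaf at depth 5; parentheses leaves are at depths 1..4.
(Using S → S S with an S → ε child anywhere only adds levels, so it cannot give a shallower tree.)
Depth = 5.

Final answer: 5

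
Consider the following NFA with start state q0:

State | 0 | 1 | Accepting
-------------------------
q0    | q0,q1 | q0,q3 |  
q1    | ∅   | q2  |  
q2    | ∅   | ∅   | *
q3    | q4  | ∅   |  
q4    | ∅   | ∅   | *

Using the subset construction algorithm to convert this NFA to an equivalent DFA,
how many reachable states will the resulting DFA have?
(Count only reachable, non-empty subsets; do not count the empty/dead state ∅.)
Start subset: {q0}
{q0}: on 0 → {q0, q1}, on 1 → {q0, q3}
{q0, q1}: on 0 → {q0, q1}, on 1 → {q0, q2, q3}
{q0, q3}: on 0 → {q0, q1, q4}, on 1 → {q0, q3}
{q0, q2, q3}: on 0 → {q0, q1, q4}, on 1 → {q0, q3}
{q0, q1, q4}: on 0 → {q0, q1}, on 1 → {q0, q2, q3}
Reachable non-empty subsets: {q0}, {q0, q1}, {q0, q3}, {q0, q2, q3}, {q0, q1, q4} — 5 in total.

Final answer: 5 states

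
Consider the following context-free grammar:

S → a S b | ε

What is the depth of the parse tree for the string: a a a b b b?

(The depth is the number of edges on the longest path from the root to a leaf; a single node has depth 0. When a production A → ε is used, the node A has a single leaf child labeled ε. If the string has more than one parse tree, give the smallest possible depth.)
The only parse tree applies S → a S b 3 times (once per matching a…b pair) and then S → ε.
The S nodes sit at depths 0, 1, …, 3; the innermost S (depth 3) has the single child ε at depth 4.
The terminal leaves a, b are at depths 1..3, so the longest root-to-leaf path is S → S → … → S → ε with 4 edges.
Depth = 4.

Final answer: 4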